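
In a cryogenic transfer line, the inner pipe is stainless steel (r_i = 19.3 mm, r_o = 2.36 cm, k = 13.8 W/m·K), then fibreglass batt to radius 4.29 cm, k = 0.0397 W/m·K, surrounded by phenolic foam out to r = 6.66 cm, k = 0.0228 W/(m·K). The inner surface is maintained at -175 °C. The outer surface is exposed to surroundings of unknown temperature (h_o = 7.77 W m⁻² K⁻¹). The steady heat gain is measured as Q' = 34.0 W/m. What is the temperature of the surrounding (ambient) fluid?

T_out = 21.4 °C

Sum the resistances:
  R'_stainless steel = ln(0.0236/0.0193)/(2πk) = 0.2011/(2π·13.8) = 0.002320 m·K/W
  R'_fibreglass batt = ln(0.0429/0.0236)/(2πk) = 0.5976/(2π·0.0397) = 2.396 m·K/W
  R'_phenolic foam = ln(0.0666/0.0429)/(2πk) = 0.4398/(2π·0.0228) = 3.070 m·K/W
  R'_conv,out = 1/(2πr h) = 1/(2π·0.0666·7.77) = 0.3076 m·K/W
ΣR = 5.776 m·K/W
ΔT = Q'·ΣR = 34.0 × 5.776 = 196.4 K
Heat flows inward, so T_out = T_in + ΔT = -175 + 196.4 = 21.4 °C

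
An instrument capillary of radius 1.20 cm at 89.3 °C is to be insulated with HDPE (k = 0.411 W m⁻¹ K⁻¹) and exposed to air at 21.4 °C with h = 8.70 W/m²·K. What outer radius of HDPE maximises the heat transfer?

For a cylinder, r_cr = k_ins/h = 0.411/8.70 = 0.0472 m = 4.72 cm

r_cr = 4.72 cm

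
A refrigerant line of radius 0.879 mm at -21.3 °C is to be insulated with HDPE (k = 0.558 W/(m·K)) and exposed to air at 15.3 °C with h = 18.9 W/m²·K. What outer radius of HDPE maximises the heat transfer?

r_cr = 2.95 cm

For a cylinder, r_cr = k_ins/h = 0.558/18.9 = 0.0295 m = 2.95 cm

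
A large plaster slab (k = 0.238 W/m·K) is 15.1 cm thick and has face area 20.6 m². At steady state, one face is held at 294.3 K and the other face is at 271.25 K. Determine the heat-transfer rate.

Q = kA·ΔT/L = 0.238 × 20.6 × |294.3 K − 271.25 K| / 0.151 = 748 W

Q = 748 W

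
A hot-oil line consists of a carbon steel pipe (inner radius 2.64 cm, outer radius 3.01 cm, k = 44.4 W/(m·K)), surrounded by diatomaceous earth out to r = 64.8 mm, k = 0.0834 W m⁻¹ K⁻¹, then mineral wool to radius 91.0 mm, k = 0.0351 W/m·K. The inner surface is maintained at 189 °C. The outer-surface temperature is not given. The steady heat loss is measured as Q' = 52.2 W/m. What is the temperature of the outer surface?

Series resistances:
  R'_carbon steel = ln(0.0301/0.0264)/(2πk) = 0.1312/(2π·44.4) = 4.702×10^-4 m·K/W
  R'_diatomaceous earth = ln(0.0648/0.0301)/(2πk) = 0.7668/(2π·0.0834) = 1.463 m·K/W
  R'_mineral wool = ln(0.0910/0.0648)/(2πk) = 0.3396/(2π·0.0351) = 1.540 m·K/W
ΣR = 3.003 m·K/W
ΔT = Q'·ΣR = 52.2 × 3.003 = 156.8 K
Heat flows outward, so T_out = T_in − ΔT = 189 − 156.8 = 32.2 °C

T_out = 32.2 °C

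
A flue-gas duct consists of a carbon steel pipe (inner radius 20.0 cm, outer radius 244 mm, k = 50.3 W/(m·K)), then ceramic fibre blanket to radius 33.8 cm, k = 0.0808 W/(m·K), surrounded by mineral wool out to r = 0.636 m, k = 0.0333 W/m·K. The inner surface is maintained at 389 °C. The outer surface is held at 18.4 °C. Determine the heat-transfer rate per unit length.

Q' = 101 W/m

Treat each layer as a resistance in series:
  R'_carbon steel = ln(0.244/0.200)/(2πk) = 0.1989/(2π·50.3) = 6.292×10^-4 m·K/W
  R'_ceramic fibre blanket = ln(0.338/0.244)/(2πk) = 0.3259/(2π·0.0808) = 0.6419 m·K/W
  R'_mineral wool = ln(0.636/0.338)/(2πk) = 0.6322/(2π·0.0333) = 3.021 m·K/W
ΣR = 6.292×10^-4 + 0.6419 + 3.021 = 3.664 m·K/W
Q' = ΔT/ΣR = (389 °C − 18.4 °C)/3.664 = 101 W/m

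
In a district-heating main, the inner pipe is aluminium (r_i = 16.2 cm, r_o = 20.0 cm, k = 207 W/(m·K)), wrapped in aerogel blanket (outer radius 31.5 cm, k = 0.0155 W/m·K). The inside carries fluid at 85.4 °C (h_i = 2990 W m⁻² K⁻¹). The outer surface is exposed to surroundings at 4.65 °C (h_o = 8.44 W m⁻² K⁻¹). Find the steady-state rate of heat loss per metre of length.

Q' = 17.1 W/m

Treat each layer as a resistance in series:
  R'_conv,in = 1/(2πr h) = 1/(2π·0.162·2990) = 3.286×10^-4 m·K/W
  R'_aluminium = ln(0.200/0.162)/(2πk) = 0.2107/(2π·207) = 1.620×10^-4 m·K/W
  R'_aerogel blanket = ln(0.315/0.200)/(2πk) = 0.4543/(2π·0.0155) = 4.664 m·K/W
  R'_conv,out = 1/(2πr h) = 1/(2π·0.315·8.44) = 0.05986 m·K/W
ΣR = 3.286×10^-4 + 1.620×10^-4 + 4.664 + 0.05986 = 4.724 m·K/W
Q' = ΔT/ΣR = (85.4 °C − 4.65 °C)/4.724 = 17.1 W/m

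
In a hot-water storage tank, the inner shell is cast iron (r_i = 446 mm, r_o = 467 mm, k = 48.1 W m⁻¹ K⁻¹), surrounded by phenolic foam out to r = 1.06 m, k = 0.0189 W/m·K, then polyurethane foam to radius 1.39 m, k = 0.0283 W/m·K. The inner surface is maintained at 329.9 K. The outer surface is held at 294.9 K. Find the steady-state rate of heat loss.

Series thermal resistances, inner to outer:
  R_cast iron = (1/0.446 − 1/0.467)/(4πk) = 0.1008/(4π·48.1) = 1.668×10^-4 K/W
  R_phenolic foam = (1/0.467 − 1/1.06)/(4πk) = 1.198/(4π·0.0189) = 5.044 K/W
  R_polyurethane foam = (1/1.06 − 1/1.39)/(4πk) = 0.2240/(4π·0.0283) = 0.6298 K/W
ΣR = 1.668×10^-4 + 5.044 + 0.6298 = 5.674 K/W
Q = ΔT/ΣR = (329.9 K − 294.9 K)/5.674 = 6.17 W

Q = 6.17 W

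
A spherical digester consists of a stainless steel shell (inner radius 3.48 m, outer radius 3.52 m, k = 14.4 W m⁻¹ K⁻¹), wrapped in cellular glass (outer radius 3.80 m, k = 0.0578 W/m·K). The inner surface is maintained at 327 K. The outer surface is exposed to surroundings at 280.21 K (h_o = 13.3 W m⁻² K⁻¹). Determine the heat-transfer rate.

Q = 1600 W

Series thermal resistances, inner to outer:
  R_stainless steel = (1/3.48 − 1/3.52)/(4πk) = 0.003265/(4π·14.4) = 1.805×10^-5 K/W
  R_cellular glass = (1/3.52 − 1/3.80)/(4πk) = 0.02093/(4π·0.0578) = 0.02882 K/W
  R_conv,out = 1/(4πr²h) = 1/(4π·3.80²·13.3) = 4.144×10^-4 K/W
ΣR = 1.805×10^-5 + 0.02882 + 4.144×10^-4 = 0.02925 K/W
Q = ΔT/ΣR = (327 K − 280.21 K)/0.02925 = 1600 W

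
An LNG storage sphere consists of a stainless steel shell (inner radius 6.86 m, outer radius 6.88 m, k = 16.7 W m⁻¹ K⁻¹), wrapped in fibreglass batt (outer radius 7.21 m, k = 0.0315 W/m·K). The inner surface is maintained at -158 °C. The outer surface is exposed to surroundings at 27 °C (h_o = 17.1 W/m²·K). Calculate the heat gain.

Resistance network (inner→outer):
  R_stainless steel = (1/6.86 − 1/6.88)/(4πk) = 4.238×10^-4/(4π·16.7) = 2.019×10^-6 K/W
  R_fibreglass batt = (1/6.88 − 1/7.21)/(4πk) = 0.006653/(4π·0.0315) = 0.01681 K/W
  R_conv,out = 1/(4πr²h) = 1/(4π·7.21²·17.1) = 8.952×10^-5 K/W
ΣR = 2.019×10^-6 + 0.01681 + 8.952×10^-5 = 0.01690 K/W
Q = ΔT/ΣR = (-158 °C − 27 °C)/0.01690 = -10900 W
(Negative Q ⇒ heat flows inward; heat gain = 10900 W.)

Q = 10900 W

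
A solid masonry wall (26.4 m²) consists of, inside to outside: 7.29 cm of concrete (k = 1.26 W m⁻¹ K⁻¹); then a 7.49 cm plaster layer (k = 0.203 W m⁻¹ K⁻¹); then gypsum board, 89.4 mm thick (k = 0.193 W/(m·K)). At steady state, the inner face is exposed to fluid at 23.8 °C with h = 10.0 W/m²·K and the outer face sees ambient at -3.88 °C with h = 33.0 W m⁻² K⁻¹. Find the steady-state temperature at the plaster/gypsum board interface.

Treat each layer as a resistance in series:
  R_conv,in = 1/(hA) = 1/(10.0·26.4) = 0.003788 K/W
  R_concrete = L/(kA) = 0.0729/(1.26·26.4) = 0.002192 K/W
  R_plaster = L/(kA) = 0.0749/(0.203·26.4) = 0.01398 K/W
  R_gypsum board = L/(kA) = 0.0894/(0.193·26.4) = 0.01755 K/W
  R_conv,out = 1/(hA) = 1/(33.0·26.4) = 0.001148 K/W
ΣR = 0.003788 + 0.002192 + 0.01398 + 0.01755 + 0.001148 = 0.03866 K/W
Q = ΔT/ΣR = (23.8 °C − -3.88 °C)/0.03866 = 716.0 W
From the inner boundary to the plaster/gypsum board interface, ΣR_partial = 0.01996 K/W.
T_interface = T_in − Q·ΣR_partial = 23.8 °C − (716.0)(0.01996) = 9.51 °C

T = 9.51 °C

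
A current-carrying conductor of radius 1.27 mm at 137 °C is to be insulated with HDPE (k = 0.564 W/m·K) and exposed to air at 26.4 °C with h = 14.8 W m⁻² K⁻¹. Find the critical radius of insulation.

r_cr = 3.81 cm

For a cylinder, r_cr = k_ins/h = 0.564/14.8 = 0.0381 m = 3.81 cm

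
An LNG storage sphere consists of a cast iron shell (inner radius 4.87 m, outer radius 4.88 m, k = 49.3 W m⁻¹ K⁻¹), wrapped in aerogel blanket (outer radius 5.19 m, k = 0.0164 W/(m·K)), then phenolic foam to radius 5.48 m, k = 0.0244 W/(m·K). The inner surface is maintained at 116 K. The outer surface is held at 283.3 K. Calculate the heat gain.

Q = 1810 W

Treat each layer as a resistance in series:
  R_cast iron = (1/4.87 − 1/4.88)/(4πk) = 4.208×10^-4/(4π·49.3) = 6.792×10^-7 K/W
  R_aerogel blanket = (1/4.88 − 1/5.19)/(4πk) = 0.01224/(4π·0.0164) = 0.05939 K/W
  R_phenolic foam = (1/5.19 − 1/5.48)/(4πk) = 0.01020/(4π·0.0244) = 0.03325 K/W
ΣR = 6.792×10^-7 + 0.05939 + 0.03325 = 0.09264 K/W
Q = ΔT/ΣR = (116 K − 283.3 K)/0.09264 = -1810 W
(Negative Q ⇒ heat flows inward; heat gain = 1810 W.)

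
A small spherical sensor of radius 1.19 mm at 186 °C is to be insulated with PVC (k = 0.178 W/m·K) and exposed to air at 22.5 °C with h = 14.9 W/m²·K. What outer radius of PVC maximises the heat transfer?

r_cr = 2.39 cm

For a sphere, r_cr = 2k_ins/h = 2·0.178/14.9 = 0.0239 m = 2.39 cm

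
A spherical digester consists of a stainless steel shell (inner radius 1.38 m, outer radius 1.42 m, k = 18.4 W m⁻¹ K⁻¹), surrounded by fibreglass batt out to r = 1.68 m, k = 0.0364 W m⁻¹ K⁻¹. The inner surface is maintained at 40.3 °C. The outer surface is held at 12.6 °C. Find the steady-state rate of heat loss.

Series thermal resistances, inner to outer:
  R_stainless steel = (1/1.38 − 1/1.42)/(4πk) = 0.02041/(4π·18.4) = 8.828×10^-5 K/W
  R_fibreglass batt = (1/1.42 − 1/1.68)/(4πk) = 0.1090/(4π·0.0364) = 0.2383 K/W
ΣR = 8.828×10^-5 + 0.2383 = 0.2384 K/W
Q = ΔT/ΣR = (40.3 °C − 12.6 °C)/0.2384 = 116 W

Q = 116 W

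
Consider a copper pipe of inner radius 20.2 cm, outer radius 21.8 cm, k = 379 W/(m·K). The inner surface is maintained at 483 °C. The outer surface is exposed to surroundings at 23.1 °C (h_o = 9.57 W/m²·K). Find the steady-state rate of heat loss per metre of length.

Q' = 6030 W/m

Series thermal resistances, inner to outer:
  R'_copper = ln(0.218/0.202)/(2πk) = 0.07623/(2π·379) = 3.201×10^-5 m·K/W
  R'_conv,out = 1/(2πr h) = 1/(2π·0.218·9.57) = 0.07629 m·K/W
ΣR = 3.201×10^-5 + 0.07629 = 0.07632 m·K/W
Q' = ΔT/ΣR = (483 °C − 23.1 °C)/0.07632 = 6030 W/m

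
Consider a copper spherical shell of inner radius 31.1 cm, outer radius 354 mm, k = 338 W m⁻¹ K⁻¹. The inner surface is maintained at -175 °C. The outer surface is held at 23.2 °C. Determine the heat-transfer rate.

Q = 4πk·ΔT/(1/r₁ − 1/r₂) = 4π × 338 × 198.2 / (1/0.311 − 1/0.354) = 2.16×10^6 W

Q = 2.16×10^6 W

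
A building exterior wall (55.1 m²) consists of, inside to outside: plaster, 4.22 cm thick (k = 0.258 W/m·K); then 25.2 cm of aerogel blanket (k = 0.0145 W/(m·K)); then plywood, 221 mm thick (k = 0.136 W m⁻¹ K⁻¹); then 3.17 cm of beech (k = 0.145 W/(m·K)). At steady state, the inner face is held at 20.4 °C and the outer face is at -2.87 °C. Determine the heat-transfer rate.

Resistance network (inner→outer):
  R_plaster = L/(kA) = 0.0422/(0.258·55.1) = 0.002969 K/W
  R_aerogel blanket = L/(kA) = 0.252/(0.0145·55.1) = 0.3154 K/W
  R_plywood = L/(kA) = 0.221/(0.136·55.1) = 0.02949 K/W
  R_beech = L/(kA) = 0.0317/(0.145·55.1) = 0.003968 K/W
ΣR = 0.002969 + 0.3154 + 0.02949 + 0.003968 = 0.3518 K/W
Q = ΔT/ΣR = (20.4 °C − -2.87 °C)/0.3518 = 66.1 W

Q = 66.1 W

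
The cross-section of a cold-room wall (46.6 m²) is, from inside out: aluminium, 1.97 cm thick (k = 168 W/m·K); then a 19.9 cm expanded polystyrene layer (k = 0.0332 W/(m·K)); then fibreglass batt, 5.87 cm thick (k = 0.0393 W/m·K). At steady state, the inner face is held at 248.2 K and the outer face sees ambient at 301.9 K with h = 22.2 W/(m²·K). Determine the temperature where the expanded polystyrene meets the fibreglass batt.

T = 290.9 K

Treat each layer as a resistance in series:
  R_aluminium = L/(kA) = 0.0197/(168·46.6) = 2.516×10^-6 K/W
  R_expanded polystyrene = L/(kA) = 0.199/(0.0332·46.6) = 0.1286 K/W
  R_fibreglass batt = L/(kA) = 0.0587/(0.0393·46.6) = 0.03205 K/W
  R_conv,out = 1/(hA) = 1/(22.2·46.6) = 9.666×10^-4 K/W
ΣR = 2.516×10^-6 + 0.1286 + 0.03205 + 9.666×10^-4 = 0.1616 K/W
Q = ΔT/ΣR = (248.2 K − 301.9 K)/0.1616 = -332.3 W
From the inner boundary to the expanded polystyrene/fibreglass batt interface, ΣR_partial = 0.1286 K/W.
T_interface = T_in − Q·ΣR_partial = 248.2 K − (-332.3)(0.1286) = 290.9 K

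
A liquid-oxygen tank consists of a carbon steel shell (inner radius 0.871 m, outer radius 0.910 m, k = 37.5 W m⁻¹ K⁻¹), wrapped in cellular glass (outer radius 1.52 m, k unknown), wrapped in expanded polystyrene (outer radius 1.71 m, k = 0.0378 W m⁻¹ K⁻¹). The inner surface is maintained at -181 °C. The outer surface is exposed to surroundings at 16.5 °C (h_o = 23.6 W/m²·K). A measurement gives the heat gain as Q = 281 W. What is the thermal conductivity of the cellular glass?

ΣR = ΔT/Q = |-181 − 16.5|/281 = 0.7028 K/W
Known resistances:
  R_carbon steel = (1/0.871 − 1/0.910)/(4πk) = 0.04920/(4π·37.5) = 1.044×10^-4 K/W
  R_expanded polystyrene = (1/1.52 − 1/1.71)/(4πk) = 0.07310/(4π·0.0378) = 0.1539 K/W
  R_conv,out = 1/(4πr²h) = 1/(4π·1.71²·23.6) = 0.001153 K/W
R_cellular glass = ΣR − ΣR_known = 0.7028 − 0.1552 = 0.5476 K/W
(1/r₁−1/r₂)/(4πk) = 0.5476 ⇒ k = 0.4410/(4π·0.5476) = 0.0641 W/m·K

k = 0.0641 W/m·K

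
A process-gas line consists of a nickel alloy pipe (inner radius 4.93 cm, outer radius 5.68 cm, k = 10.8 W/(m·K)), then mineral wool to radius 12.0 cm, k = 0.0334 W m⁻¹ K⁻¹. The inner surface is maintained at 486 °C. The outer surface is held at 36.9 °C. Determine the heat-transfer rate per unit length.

Treat each layer as a resistance in series:
  R'_nickel alloy = ln(0.0568/0.0493)/(2πk) = 0.1416/(2π·10.8) = 0.002087 m·K/W
  R'_mineral wool = ln(0.120/0.0568)/(2πk) = 0.7480/(2π·0.0334) = 3.564 m·K/W
ΣR = 0.002087 + 3.564 = 3.566 m·K/W
Q' = ΔT/ΣR = (486 °C − 36.9 °C)/3.566 = 126 W/m

Q' = 126 W/m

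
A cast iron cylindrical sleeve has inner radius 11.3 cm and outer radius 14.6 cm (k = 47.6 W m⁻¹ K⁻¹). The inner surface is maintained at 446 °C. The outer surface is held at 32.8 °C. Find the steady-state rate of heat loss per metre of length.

Q' = 4.82×10^5 W/m

Q' = 2πk·ΔT/ln(r₂/r₁) = 2π × 47.6 × 413.2 / ln(0.146/0.113) = 4.82×10^5 W/m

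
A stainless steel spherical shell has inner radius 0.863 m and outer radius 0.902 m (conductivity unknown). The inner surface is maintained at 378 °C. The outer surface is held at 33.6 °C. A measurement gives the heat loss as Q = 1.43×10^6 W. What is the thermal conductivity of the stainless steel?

ΣR = ΔT/Q = |378 − 33.6|/1.43×10^6 = 2.408×10^-4 K/W
(1/r₁−1/r₂)/(4πk) = 2.408×10^-4 ⇒ k = 0.05010/(4π·2.408×10^-4) = 16.6 W/m·K

k = 16.6 W/m·K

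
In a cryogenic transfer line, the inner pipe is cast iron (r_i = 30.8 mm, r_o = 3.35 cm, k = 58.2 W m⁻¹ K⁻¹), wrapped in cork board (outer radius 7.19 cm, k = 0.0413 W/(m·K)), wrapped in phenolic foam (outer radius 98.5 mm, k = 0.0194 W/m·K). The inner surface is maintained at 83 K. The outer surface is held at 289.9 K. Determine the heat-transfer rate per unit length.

Q' = 37.4 W/m

Treat each layer as a resistance in series:
  R'_cast iron = ln(0.0335/0.0308)/(2πk) = 0.08403/(2π·58.2) = 2.298×10^-4 m·K/W
  R'_cork board = ln(0.0719/0.0335)/(2πk) = 0.7637/(2π·0.0413) = 2.943 m·K/W
  R'_phenolic foam = ln(0.0985/0.0719)/(2πk) = 0.3148/(2π·0.0194) = 2.582 m·K/W
ΣR = 2.298×10^-4 + 2.943 + 2.582 = 5.525 m·K/W
Q' = ΔT/ΣR = (83 K − 289.9 K)/5.525 = -37.4 W/m
(Negative Q' ⇒ heat flows inward; heat gain = 37.4 W/m.)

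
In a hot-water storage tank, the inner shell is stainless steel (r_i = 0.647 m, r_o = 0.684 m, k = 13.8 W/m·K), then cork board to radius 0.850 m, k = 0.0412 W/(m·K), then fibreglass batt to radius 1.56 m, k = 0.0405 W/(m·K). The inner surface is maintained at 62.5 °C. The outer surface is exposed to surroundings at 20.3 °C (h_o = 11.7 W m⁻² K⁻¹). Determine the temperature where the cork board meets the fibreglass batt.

Series thermal resistances, inner to outer:
  R_stainless steel = (1/0.647 − 1/0.684)/(4πk) = 0.08361/(4π·13.8) = 4.821×10^-4 K/W
  R_cork board = (1/0.684 − 1/0.850)/(4πk) = 0.2855/(4π·0.0412) = 0.5515 K/W
  R_fibreglass batt = (1/0.850 − 1/1.56)/(4πk) = 0.5354/(4π·0.0405) = 1.052 K/W
  R_conv,out = 1/(4πr²h) = 1/(4π·1.56²·11.7) = 0.002795 K/W
ΣR = 4.821×10^-4 + 0.5515 + 1.052 + 0.002795 = 1.607 K/W
Q = ΔT/ΣR = (62.5 °C − 20.3 °C)/1.607 = 26.26 W
From the inner boundary to the cork board/fibreglass batt interface, ΣR_partial = 0.5520 K/W.
T_interface = T_in − Q·ΣR_partial = 62.5 °C − (26.26)(0.5520) = 48.0 °C

T = 48.0 °C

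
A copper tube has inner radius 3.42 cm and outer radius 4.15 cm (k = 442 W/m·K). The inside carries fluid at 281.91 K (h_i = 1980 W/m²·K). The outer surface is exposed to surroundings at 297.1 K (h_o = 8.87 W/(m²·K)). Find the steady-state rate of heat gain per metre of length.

Series thermal resistances, inner to outer:
  R'_conv,in = 1/(2πr h) = 1/(2π·0.0342·1980) = 0.002350 m·K/W
  R'_copper = ln(0.0415/0.0342)/(2πk) = 0.1935/(2π·442) = 6.966×10^-5 m·K/W
  R'_conv,out = 1/(2πr h) = 1/(2π·0.0415·8.87) = 0.4324 m·K/W
ΣR = 0.002350 + 6.966×10^-5 + 0.4324 = 0.4348 m·K/W
Q' = ΔT/ΣR = (281.91 K − 297.1 K)/0.4348 = -34.9 W/m
(Negative Q' ⇒ heat flows inward; heat gain = 34.9 W/m.)

Q' = 34.9 W/m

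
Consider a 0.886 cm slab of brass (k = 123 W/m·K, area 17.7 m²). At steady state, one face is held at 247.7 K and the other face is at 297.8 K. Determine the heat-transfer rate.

Q = 1.23×10^7 W

Q = kA·ΔT/L = 123 × 17.7 × |247.7 K − 297.8 K| / 0.00886 = 1.23×10^7 W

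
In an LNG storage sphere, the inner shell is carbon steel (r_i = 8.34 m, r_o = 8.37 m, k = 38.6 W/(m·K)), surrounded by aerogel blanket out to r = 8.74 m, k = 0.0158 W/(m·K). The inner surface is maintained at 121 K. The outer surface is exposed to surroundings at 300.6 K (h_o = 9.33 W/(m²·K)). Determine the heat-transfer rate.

Treat each layer as a resistance in series:
  R_carbon steel = (1/8.34 − 1/8.37)/(4πk) = 4.298×10^-4/(4π·38.6) = 8.860×10^-7 K/W
  R_aerogel blanket = (1/8.37 − 1/8.74)/(4πk) = 0.005058/(4π·0.0158) = 0.02547 K/W
  R_conv,out = 1/(4πr²h) = 1/(4π·8.74²·9.33) = 1.117×10^-4 K/W
ΣR = 8.860×10^-7 + 0.02547 + 1.117×10^-4 = 0.02558 K/W
Q = ΔT/ΣR = (121 K − 300.6 K)/0.02558 = -7020 W
(Negative Q ⇒ heat flows inward; heat gain = 7020 W.)

Q = 7020 W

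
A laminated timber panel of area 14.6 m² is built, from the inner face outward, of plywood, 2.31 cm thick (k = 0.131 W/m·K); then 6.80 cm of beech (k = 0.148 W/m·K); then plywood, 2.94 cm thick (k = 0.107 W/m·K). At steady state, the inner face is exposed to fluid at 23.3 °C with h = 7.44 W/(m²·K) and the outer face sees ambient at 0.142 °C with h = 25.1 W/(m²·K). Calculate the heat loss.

Series thermal resistances, inner to outer:
  R_conv,in = 1/(hA) = 1/(7.44·14.6) = 0.009206 K/W
  R_plywood = L/(kA) = 0.0231/(0.131·14.6) = 0.01208 K/W
  R_beech = L/(kA) = 0.0680/(0.148·14.6) = 0.03147 K/W
  R_plywood = L/(kA) = 0.0294/(0.107·14.6) = 0.01882 K/W
  R_conv,out = 1/(hA) = 1/(25.1·14.6) = 0.002729 K/W
ΣR = 0.009206 + 0.01208 + 0.03147 + 0.01882 + 0.002729 = 0.07430 K/W
Q = ΔT/ΣR = (23.3 °C − 0.142 °C)/0.07430 = 312 W

Q = 312 W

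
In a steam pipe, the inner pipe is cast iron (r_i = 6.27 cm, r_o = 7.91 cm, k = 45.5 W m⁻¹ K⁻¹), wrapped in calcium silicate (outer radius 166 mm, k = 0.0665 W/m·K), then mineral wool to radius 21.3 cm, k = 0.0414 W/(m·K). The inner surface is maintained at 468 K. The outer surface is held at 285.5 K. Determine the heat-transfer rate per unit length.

Q' = 66.8 W/m

Resistance network (inner→outer):
  R'_cast iron = ln(0.0791/0.0627)/(2πk) = 0.2324/(2π·45.5) = 8.127×10^-4 m·K/W
  R'_calcium silicate = ln(0.166/0.0791)/(2πk) = 0.7413/(2π·0.0665) = 1.774 m·K/W
  R'_mineral wool = ln(0.213/0.166)/(2πk) = 0.2493/(2π·0.0414) = 0.9584 m·K/W
ΣR = 8.127×10^-4 + 1.774 + 0.9584 = 2.733 m·K/W
Q' = ΔT/ΣR = (468 K − 285.5 K)/2.733 = 66.8 W/m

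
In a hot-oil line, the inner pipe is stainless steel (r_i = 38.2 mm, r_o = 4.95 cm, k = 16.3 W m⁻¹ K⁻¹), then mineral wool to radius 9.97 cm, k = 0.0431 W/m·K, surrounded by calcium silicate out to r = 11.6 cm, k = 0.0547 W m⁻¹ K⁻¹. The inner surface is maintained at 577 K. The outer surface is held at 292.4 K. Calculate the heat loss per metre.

Q' = 94.0 W/m

Treat each layer as a resistance in series:
  R'_stainless steel = ln(0.0495/0.0382)/(2πk) = 0.2591/(2π·16.3) = 0.002530 m·K/W
  R'_mineral wool = ln(0.0997/0.0495)/(2πk) = 0.7002/(2π·0.0431) = 2.586 m·K/W
  R'_calcium silicate = ln(0.116/0.0997)/(2πk) = 0.1514/(2π·0.0547) = 0.4406 m·K/W
ΣR = 0.002530 + 2.586 + 0.4406 = 3.029 m·K/W
Q' = ΔT/ΣR = (577 K − 292.4 K)/3.029 = 94.0 W/m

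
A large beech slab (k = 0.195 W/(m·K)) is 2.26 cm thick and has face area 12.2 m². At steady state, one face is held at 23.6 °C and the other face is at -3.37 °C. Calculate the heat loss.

Q = 2840 W

Q = kA·ΔT/L = 0.195 × 12.2 × |23.6 °C − -3.37 °C| / 0.0226 = 2840 W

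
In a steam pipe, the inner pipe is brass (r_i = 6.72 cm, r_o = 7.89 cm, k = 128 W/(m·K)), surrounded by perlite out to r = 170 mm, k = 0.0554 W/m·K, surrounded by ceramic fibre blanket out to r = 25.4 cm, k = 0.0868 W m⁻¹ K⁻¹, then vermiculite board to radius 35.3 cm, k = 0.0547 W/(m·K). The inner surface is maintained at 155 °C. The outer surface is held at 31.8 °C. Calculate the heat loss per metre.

Q' = 31.6 W/m

Treat each layer as a resistance in series:
  R'_brass = ln(0.0789/0.0672)/(2πk) = 0.1605/(2π·128) = 1.996×10^-4 m·K/W
  R'_perlite = ln(0.170/0.0789)/(2πk) = 0.7676/(2π·0.0554) = 2.205 m·K/W
  R'_ceramic fibre blanket = ln(0.254/0.170)/(2πk) = 0.4015/(2π·0.0868) = 0.7362 m·K/W
  R'_vermiculite board = ln(0.353/0.254)/(2πk) = 0.3291/(2π·0.0547) = 0.9576 m·K/W
ΣR = 1.996×10^-4 + 2.205 + 0.7362 + 0.9576 = 3.899 m·K/W
Q' = ΔT/ΣR = (155 °C − 31.8 °C)/3.899 = 31.6 W/m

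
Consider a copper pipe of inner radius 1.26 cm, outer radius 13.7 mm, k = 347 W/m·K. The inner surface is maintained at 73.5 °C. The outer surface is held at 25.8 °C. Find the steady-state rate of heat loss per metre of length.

Q' = 2πk·ΔT/ln(r₂/r₁) = 2π × 347 × 47.7 / ln(0.0137/0.0126) = 1.24×10^6 W/m

Q' = 1240 kW/m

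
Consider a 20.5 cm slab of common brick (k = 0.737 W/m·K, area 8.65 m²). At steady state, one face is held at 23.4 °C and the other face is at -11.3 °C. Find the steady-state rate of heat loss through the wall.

Q = 1080 W

Q = kA·ΔT/L = 0.737 × 8.65 × |23.4 °C − -11.3 °C| / 0.205 = 1080 W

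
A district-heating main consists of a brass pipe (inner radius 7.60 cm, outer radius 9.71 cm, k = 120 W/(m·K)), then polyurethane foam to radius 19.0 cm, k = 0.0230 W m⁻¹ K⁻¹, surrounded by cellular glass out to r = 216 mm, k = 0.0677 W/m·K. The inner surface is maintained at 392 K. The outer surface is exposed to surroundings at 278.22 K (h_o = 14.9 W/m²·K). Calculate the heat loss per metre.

Resistance network (inner→outer):
  R'_brass = ln(0.0971/0.0760)/(2πk) = 0.2450/(2π·120) = 3.250×10^-4 m·K/W
  R'_polyurethane foam = ln(0.190/0.0971)/(2πk) = 0.6713/(2π·0.0230) = 4.645 m·K/W
  R'_cellular glass = ln(0.216/0.190)/(2πk) = 0.1283/(2π·0.0677) = 0.3015 m·K/W
  R'_conv,out = 1/(2πr h) = 1/(2π·0.216·14.9) = 0.04945 m·K/W
ΣR = 3.250×10^-4 + 4.645 + 0.3015 + 0.04945 = 4.996 m·K/W
Q' = ΔT/ΣR = (392 K − 278.22 K)/4.996 = 22.8 W/m

Q' = 22.8 W/m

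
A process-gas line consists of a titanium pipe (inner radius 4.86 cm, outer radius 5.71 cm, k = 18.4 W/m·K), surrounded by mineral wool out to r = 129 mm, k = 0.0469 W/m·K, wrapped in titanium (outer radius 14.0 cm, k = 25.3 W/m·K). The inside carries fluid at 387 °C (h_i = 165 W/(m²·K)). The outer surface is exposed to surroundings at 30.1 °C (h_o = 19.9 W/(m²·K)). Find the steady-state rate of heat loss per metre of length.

Q' = 125 W/m

Resistance network (inner→outer):
  R'_conv,in = 1/(2πr h) = 1/(2π·0.0486·165) = 0.01985 m·K/W
  R'_titanium = ln(0.0571/0.0486)/(2πk) = 0.1612/(2π·18.4) = 0.001394 m·K/W
  R'_mineral wool = ln(0.129/0.0571)/(2πk) = 0.8150/(2π·0.0469) = 2.766 m·K/W
  R'_titanium = ln(0.140/0.129)/(2πk) = 0.08183/(2π·25.3) = 5.148×10^-4 m·K/W
  R'_conv,out = 1/(2πr h) = 1/(2π·0.140·19.9) = 0.05713 m·K/W
ΣR = 0.01985 + 0.001394 + 2.766 + 5.148×10^-4 + 0.05713 = 2.845 m·K/W
Q' = ΔT/ΣR = (387 °C − 30.1 °C)/2.845 = 125 W/m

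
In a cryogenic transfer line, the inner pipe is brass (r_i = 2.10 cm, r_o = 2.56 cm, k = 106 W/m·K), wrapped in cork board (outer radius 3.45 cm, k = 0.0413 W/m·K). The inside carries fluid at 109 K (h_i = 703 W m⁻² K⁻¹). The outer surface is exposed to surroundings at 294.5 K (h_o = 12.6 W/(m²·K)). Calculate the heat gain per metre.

Q' = 121 W/m

Series thermal resistances, inner to outer:
  R'_conv,in = 1/(2πr h) = 1/(2π·0.0210·703) = 0.01078 m·K/W
  R'_brass = ln(0.0256/0.0210)/(2πk) = 0.1981/(2π·106) = 2.974×10^-4 m·K/W
  R'_cork board = ln(0.0345/0.0256)/(2πk) = 0.2984/(2π·0.0413) = 1.150 m·K/W
  R'_conv,out = 1/(2πr h) = 1/(2π·0.0345·12.6) = 0.3661 m·K/W
ΣR = 0.01078 + 2.974×10^-4 + 1.150 + 0.3661 = 1.527 m·K/W
Q' = ΔT/ΣR = (109 K − 294.5 K)/1.527 = -121 W/m
(Negative Q' ⇒ heat flows inward; heat gain = 121 W/m.)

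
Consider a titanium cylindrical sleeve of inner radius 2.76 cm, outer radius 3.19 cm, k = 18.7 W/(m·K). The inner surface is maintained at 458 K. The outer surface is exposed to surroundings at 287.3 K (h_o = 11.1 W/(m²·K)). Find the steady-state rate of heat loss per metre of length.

Resistance network (inner→outer):
  R'_titanium = ln(0.0319/0.0276)/(2πk) = 0.1448/(2π·18.7) = 0.001232 m·K/W
  R'_conv,out = 1/(2πr h) = 1/(2π·0.0319·11.1) = 0.4495 m·K/W
ΣR = 0.001232 + 0.4495 = 0.4507 m·K/W
Q' = ΔT/ΣR = (458 K − 287.3 K)/0.4507 = 379 W/m

Q' = 379 W/m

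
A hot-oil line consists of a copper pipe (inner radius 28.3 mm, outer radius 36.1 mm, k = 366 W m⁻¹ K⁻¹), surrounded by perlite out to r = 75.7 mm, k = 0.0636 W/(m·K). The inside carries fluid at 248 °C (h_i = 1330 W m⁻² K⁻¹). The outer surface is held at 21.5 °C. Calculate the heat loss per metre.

Q' = 122 W/m

Resistance network (inner→outer):
  R'_conv,in = 1/(2πr h) = 1/(2π·0.0283·1330) = 0.004228 m·K/W
  R'_copper = ln(0.0361/0.0283)/(2πk) = 0.2434/(2π·366) = 1.059×10^-4 m·K/W
  R'_perlite = ln(0.0757/0.0361)/(2πk) = 0.7405/(2π·0.0636) = 1.853 m·K/W
ΣR = 0.004228 + 1.059×10^-4 + 1.853 = 1.857 m·K/W
Q' = ΔT/ΣR = (248 °C − 21.5 °C)/1.857 = 122 W/m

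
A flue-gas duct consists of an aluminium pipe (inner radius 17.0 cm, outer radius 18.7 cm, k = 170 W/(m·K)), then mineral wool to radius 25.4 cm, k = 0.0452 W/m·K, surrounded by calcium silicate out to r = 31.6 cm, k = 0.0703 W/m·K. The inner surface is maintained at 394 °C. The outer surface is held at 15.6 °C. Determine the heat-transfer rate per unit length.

Q' = 241 W/m

Resistance network (inner→outer):
  R'_aluminium = ln(0.187/0.170)/(2πk) = 0.09531/(2π·170) = 8.923×10^-5 m·K/W
  R'_mineral wool = ln(0.254/0.187)/(2πk) = 0.3062/(2π·0.0452) = 1.078 m·K/W
  R'_calcium silicate = ln(0.316/0.254)/(2πk) = 0.2184/(2π·0.0703) = 0.4945 m·K/W
ΣR = 8.923×10^-5 + 1.078 + 0.4945 = 1.573 m·K/W
Q' = ΔT/ΣR = (394 °C − 15.6 °C)/1.573 = 241 W/m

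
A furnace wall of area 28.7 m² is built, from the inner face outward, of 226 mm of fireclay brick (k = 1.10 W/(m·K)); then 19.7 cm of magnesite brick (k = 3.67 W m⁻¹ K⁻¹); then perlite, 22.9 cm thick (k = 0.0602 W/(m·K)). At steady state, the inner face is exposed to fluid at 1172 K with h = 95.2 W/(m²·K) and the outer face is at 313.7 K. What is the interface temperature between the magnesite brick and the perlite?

Treat each layer as a resistance in series:
  R_conv,in = 1/(hA) = 1/(95.2·28.7) = 3.660×10^-4 K/W
  R_fireclay brick = L/(kA) = 0.226/(1.10·28.7) = 0.007159 K/W
  R_magnesite brick = L/(kA) = 0.197/(3.67·28.7) = 0.001870 K/W
  R_perlite = L/(kA) = 0.229/(0.0602·28.7) = 0.1325 K/W
ΣR = 3.660×10^-4 + 0.007159 + 0.001870 + 0.1325 = 0.1419 K/W
Q = ΔT/ΣR = (1172 K − 313.7 K)/0.1419 = 6049 W
From the inner boundary to the magnesite brick/perlite interface, ΣR_partial = 0.009395 K/W.
T_interface = T_in − Q·ΣR_partial = 1172 K − (6049)(0.009395) = 1115 K

T = 1115 K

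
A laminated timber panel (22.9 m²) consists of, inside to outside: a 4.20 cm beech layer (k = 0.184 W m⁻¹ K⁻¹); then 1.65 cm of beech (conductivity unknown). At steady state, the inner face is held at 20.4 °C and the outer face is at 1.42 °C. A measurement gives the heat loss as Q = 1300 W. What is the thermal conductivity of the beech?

k = 0.156 W/m·K

ΣR = ΔT/Q = |20.4 − 1.42|/1300 = 0.01460 K/W
Known resistances:
  R_beech = L/(kA) = 0.0420/(0.184·22.9) = 0.009968 K/W
R_beech = ΣR − ΣR_known = 0.01460 − 0.009968 = 0.004632 K/W
L/(kA) = 0.004632 ⇒ k = 0.0165/(0.004632·22.9) = 0.156 W/m·K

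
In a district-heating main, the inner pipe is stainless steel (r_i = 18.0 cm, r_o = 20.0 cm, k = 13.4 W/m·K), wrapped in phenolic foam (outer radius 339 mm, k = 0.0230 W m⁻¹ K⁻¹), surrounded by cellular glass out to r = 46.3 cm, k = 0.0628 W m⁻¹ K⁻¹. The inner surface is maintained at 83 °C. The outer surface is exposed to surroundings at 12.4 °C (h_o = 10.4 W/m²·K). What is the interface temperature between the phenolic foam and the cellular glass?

Treat each layer as a resistance in series:
  R'_stainless steel = ln(0.200/0.180)/(2πk) = 0.1054/(2π·13.4) = 0.001251 m·K/W
  R'_phenolic foam = ln(0.339/0.200)/(2πk) = 0.5277/(2π·0.0230) = 3.651 m·K/W
  R'_cellular glass = ln(0.463/0.339)/(2πk) = 0.3117/(2π·0.0628) = 0.7900 m·K/W
  R'_conv,out = 1/(2πr h) = 1/(2π·0.463·10.4) = 0.03305 m·K/W
ΣR = 0.001251 + 3.651 + 0.7900 + 0.03305 = 4.475 m·K/W
Q' = ΔT/ΣR = (83 °C − 12.4 °C)/4.475 = 15.78 W/m
From the inner boundary to the phenolic foam/cellular glass interface, ΣR_partial = 3.652 m·K/W.
T_interface = T_in − Q'·ΣR_partial = 83 °C − (15.78)(3.652) = 25.4 °C

T = 25.4 °C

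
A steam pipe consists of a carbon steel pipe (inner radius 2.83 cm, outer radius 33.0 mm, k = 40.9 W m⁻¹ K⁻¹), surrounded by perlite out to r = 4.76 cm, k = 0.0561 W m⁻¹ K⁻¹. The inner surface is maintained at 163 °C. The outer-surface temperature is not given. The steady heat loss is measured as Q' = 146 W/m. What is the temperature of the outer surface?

Sum the resistances:
  R'_carbon steel = ln(0.0330/0.0283)/(2πk) = 0.1536/(2π·40.9) = 5.979×10^-4 m·K/W
  R'_perlite = ln(0.0476/0.0330)/(2πk) = 0.3663/(2π·0.0561) = 1.039 m·K/W
ΣR = 1.040 m·K/W
ΔT = Q'·ΣR = 146 × 1.040 = 151.8 K
Heat flows outward, so T_out = T_in − ΔT = 163 − 151.8 = 11.2 °C

T_out = 11.2 °C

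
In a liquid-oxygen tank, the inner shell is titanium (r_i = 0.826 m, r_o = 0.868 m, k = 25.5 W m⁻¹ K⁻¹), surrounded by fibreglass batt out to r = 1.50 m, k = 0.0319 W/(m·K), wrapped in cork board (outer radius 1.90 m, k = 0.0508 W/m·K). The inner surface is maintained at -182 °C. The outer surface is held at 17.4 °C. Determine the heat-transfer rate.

Q = 139 W

Resistance network (inner→outer):
  R_titanium = (1/0.826 − 1/0.868)/(4πk) = 0.05858/(4π·25.5) = 1.828×10^-4 K/W
  R_fibreglass batt = (1/0.868 − 1/1.50)/(4πk) = 0.4854/(4π·0.0319) = 1.211 K/W
  R_cork board = (1/1.50 − 1/1.90)/(4πk) = 0.1404/(4π·0.0508) = 0.2199 K/W
ΣR = 1.828×10^-4 + 1.211 + 0.2199 = 1.431 K/W
Q = ΔT/ΣR = (-182 °C − 17.4 °C)/1.431 = -139 W
(Negative Q ⇒ heat flows inward; heat gain = 139 W.)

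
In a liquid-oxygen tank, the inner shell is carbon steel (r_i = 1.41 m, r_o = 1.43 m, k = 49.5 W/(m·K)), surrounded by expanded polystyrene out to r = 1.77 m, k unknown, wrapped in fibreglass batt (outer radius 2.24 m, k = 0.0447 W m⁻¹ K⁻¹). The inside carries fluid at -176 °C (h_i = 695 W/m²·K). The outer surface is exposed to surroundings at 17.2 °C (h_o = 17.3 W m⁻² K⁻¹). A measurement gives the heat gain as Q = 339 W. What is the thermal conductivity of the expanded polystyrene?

k = 0.0299 W/m·K

ΣR = ΔT/Q = |-176 − 17.2|/339 = 0.5699 K/W
Known resistances:
  R_conv,in = 1/(4πr²h) = 1/(4π·1.41²·695) = 5.759×10^-5 K/W
  R_carbon steel = (1/1.41 − 1/1.43)/(4πk) = 0.009919/(4π·49.5) = 1.595×10^-5 K/W
  R_fibreglass batt = (1/1.77 − 1/2.24)/(4πk) = 0.1185/(4π·0.0447) = 0.2110 K/W
  R_conv,out = 1/(4πr²h) = 1/(4π·2.24²·17.3) = 9.167×10^-4 K/W
R_expanded polystyrene = ΣR − ΣR_known = 0.5699 − 0.2120 = 0.3579 K/W
(1/r₁−1/r₂)/(4πk) = 0.3579 ⇒ k = 0.1343/(4π·0.3579) = 0.0299 W/m·K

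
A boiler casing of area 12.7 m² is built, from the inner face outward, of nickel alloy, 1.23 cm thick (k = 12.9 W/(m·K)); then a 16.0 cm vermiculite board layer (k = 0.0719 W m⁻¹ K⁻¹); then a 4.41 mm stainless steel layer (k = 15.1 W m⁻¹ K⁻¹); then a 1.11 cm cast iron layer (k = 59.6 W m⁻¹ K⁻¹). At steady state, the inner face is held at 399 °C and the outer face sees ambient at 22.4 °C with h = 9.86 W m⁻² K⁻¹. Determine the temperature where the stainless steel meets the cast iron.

Series thermal resistances, inner to outer:
  R_nickel alloy = L/(kA) = 0.0123/(12.9·12.7) = 7.508×10^-5 K/W
  R_vermiculite board = L/(kA) = 0.160/(0.0719·12.7) = 0.1752 K/W
  R_stainless steel = L/(kA) = 0.00441/(15.1·12.7) = 2.300×10^-5 K/W
  R_cast iron = L/(kA) = 0.0111/(59.6·12.7) = 1.466×10^-5 K/W
  R_conv,out = 1/(hA) = 1/(9.86·12.7) = 0.007986 K/W
ΣR = 7.508×10^-5 + 0.1752 + 2.300×10^-5 + 1.466×10^-5 + 0.007986 = 0.1833 K/W
Q = ΔT/ΣR = (399 °C − 22.4 °C)/0.1833 = 2055 W
From the inner boundary to the stainless steel/cast iron interface, ΣR_partial = 0.1753 K/W.
T_interface = T_in − Q·ΣR_partial = 399 °C − (2055)(0.1753) = 38.8 °C

T = 38.8 °C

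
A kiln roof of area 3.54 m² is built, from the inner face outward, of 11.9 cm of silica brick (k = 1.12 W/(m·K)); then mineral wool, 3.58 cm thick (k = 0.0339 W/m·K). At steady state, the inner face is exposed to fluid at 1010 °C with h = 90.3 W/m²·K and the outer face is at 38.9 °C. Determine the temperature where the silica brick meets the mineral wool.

T = 913 °C

Resistance network (inner→outer):
  R_conv,in = 1/(hA) = 1/(90.3·3.54) = 0.003128 K/W
  R_silica brick = L/(kA) = 0.119/(1.12·3.54) = 0.03001 K/W
  R_mineral wool = L/(kA) = 0.0358/(0.0339·3.54) = 0.2983 K/W
ΣR = 0.003128 + 0.03001 + 0.2983 = 0.3314 K/W
Q = ΔT/ΣR = (1010 °C − 38.9 °C)/0.3314 = 2930 W
From the inner boundary to the silica brick/mineral wool interface, ΣR_partial = 0.03314 K/W.
T_interface = T_in − Q·ΣR_partial = 1010 °C − (2930)(0.03314) = 913 °C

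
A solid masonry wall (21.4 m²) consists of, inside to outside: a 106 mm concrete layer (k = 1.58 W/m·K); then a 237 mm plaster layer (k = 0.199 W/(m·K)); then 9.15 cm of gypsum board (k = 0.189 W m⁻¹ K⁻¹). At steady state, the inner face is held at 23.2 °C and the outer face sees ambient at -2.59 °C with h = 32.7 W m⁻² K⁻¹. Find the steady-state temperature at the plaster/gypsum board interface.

Resistance network (inner→outer):
  R_concrete = L/(kA) = 0.106/(1.58·21.4) = 0.003135 K/W
  R_plaster = L/(kA) = 0.237/(0.199·21.4) = 0.05565 K/W
  R_gypsum board = L/(kA) = 0.0915/(0.189·21.4) = 0.02262 K/W
  R_conv,out = 1/(hA) = 1/(32.7·21.4) = 0.001429 K/W
ΣR = 0.003135 + 0.05565 + 0.02262 + 0.001429 = 0.08283 K/W
Q = ΔT/ΣR = (23.2 °C − -2.59 °C)/0.08283 = 311.4 W
From the inner boundary to the plaster/gypsum board interface, ΣR_partial = 0.05878 K/W.
T_interface = T_in − Q·ΣR_partial = 23.2 °C − (311.4)(0.05878) = 4.90 °C

T = 4.90 °C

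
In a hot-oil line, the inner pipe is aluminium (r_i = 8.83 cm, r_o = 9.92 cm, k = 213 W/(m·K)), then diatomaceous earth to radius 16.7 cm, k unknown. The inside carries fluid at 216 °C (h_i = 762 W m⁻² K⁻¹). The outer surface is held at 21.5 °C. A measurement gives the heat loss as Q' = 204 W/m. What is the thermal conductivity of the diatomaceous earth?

k = 0.0872 W/m·K

ΣR = ΔT/Q' = |216 − 21.5|/204 = 0.9534 m·K/W
Known resistances:
  R'_conv,in = 1/(2πr h) = 1/(2π·0.0883·762) = 0.002365 m·K/W
  R'_aluminium = ln(0.0992/0.0883)/(2πk) = 0.1164/(2π·213) = 8.697×10^-5 m·K/W
R_diatomaceous earth = ΣR − ΣR_known = 0.9534 − 0.002452 = 0.9509 m·K/W
ln(r₂/r₁)/(2πk) = 0.9509 ⇒ k = 0.5209/(2π·0.9509) = 0.0872 W/m·K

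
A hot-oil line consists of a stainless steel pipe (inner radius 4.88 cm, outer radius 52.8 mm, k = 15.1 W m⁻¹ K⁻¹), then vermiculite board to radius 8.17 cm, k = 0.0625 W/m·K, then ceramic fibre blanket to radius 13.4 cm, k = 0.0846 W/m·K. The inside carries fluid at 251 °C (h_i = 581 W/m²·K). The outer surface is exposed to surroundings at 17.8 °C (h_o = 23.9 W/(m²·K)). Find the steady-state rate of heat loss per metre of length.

Resistance network (inner→outer):
  R'_conv,in = 1/(2πr h) = 1/(2π·0.0488·581) = 0.005613 m·K/W
  R'_stainless steel = ln(0.0528/0.0488)/(2πk) = 0.07878/(2π·15.1) = 8.304×10^-4 m·K/W
  R'_vermiculite board = ln(0.0817/0.0528)/(2πk) = 0.4365/(2π·0.0625) = 1.112 m·K/W
  R'_ceramic fibre blanket = ln(0.134/0.0817)/(2πk) = 0.4948/(2π·0.0846) = 0.9308 m·K/W
  R'_conv,out = 1/(2πr h) = 1/(2π·0.134·23.9) = 0.04970 m·K/W
ΣR = 0.005613 + 8.304×10^-4 + 1.112 + 0.9308 + 0.04970 = 2.099 m·K/W
Q' = ΔT/ΣR = (251 °C − 17.8 °C)/2.099 = 111 W/m

Q' = 111 W/m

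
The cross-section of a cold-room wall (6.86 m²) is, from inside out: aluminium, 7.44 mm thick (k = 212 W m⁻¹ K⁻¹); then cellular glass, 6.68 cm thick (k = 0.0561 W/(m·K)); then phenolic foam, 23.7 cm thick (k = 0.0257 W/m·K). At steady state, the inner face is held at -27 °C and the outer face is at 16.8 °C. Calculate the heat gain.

Treat each layer as a resistance in series:
  R_aluminium = L/(kA) = 0.00744/(212·6.86) = 5.116×10^-6 K/W
  R_cellular glass = L/(kA) = 0.0668/(0.0561·6.86) = 0.1736 K/W
  R_phenolic foam = L/(kA) = 0.237/(0.0257·6.86) = 1.344 K/W
ΣR = 5.116×10^-6 + 0.1736 + 1.344 = 1.518 K/W
Q = ΔT/ΣR = (-27 °C − 16.8 °C)/1.518 = -28.9 W
(Negative Q ⇒ heat flows inward; heat gain = 28.9 W.)

Q = 28.9 W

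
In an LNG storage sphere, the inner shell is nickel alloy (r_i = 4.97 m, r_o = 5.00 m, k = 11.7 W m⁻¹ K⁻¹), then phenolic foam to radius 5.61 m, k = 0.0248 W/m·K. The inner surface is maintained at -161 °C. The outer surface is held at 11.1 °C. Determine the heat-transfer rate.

Q = 2.47 kW

Resistance network (inner→outer):
  R_nickel alloy = (1/4.97 − 1/5.00)/(4πk) = 0.001207/(4π·11.7) = 8.211×10^-6 K/W
  R_phenolic foam = (1/5.00 − 1/5.61)/(4πk) = 0.02175/(4π·0.0248) = 0.06978 K/W
ΣR = 8.211×10^-6 + 0.06978 = 0.06979 K/W
Q = ΔT/ΣR = (-161 °C − 11.1 °C)/0.06979 = -2470 W
(Negative Q ⇒ heat flows inward; heat gain = 2470 W.)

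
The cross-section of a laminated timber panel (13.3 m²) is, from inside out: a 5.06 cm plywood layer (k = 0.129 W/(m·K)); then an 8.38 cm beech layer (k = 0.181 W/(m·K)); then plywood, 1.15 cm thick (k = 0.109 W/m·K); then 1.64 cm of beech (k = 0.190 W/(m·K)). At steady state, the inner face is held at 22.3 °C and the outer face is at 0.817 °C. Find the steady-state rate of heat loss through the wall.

Q = 273 W

Series thermal resistances, inner to outer:
  R_plywood = L/(kA) = 0.0506/(0.129·13.3) = 0.02949 K/W
  R_beech = L/(kA) = 0.0838/(0.181·13.3) = 0.03481 K/W
  R_plywood = L/(kA) = 0.0115/(0.109·13.3) = 0.007933 K/W
  R_beech = L/(kA) = 0.0164/(0.190·13.3) = 0.006490 K/W
ΣR = 0.02949 + 0.03481 + 0.007933 + 0.006490 = 0.07872 K/W
Q = ΔT/ΣR = (22.3 °C − 0.817 °C)/0.07872 = 273 W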